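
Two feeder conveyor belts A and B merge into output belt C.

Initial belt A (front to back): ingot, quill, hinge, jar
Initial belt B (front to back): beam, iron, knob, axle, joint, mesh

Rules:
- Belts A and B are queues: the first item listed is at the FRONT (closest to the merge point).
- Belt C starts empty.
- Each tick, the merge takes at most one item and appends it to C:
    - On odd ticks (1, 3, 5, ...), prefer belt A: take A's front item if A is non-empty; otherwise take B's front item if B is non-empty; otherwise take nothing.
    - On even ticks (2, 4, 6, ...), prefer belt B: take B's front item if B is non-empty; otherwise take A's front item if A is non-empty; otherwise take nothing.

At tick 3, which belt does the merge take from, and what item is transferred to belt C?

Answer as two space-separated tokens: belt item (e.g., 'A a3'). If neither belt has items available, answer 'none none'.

Tick 1: prefer A, take ingot from A; A=[quill,hinge,jar] B=[beam,iron,knob,axle,joint,mesh] C=[ingot]
Tick 2: prefer B, take beam from B; A=[quill,hinge,jar] B=[iron,knob,axle,joint,mesh] C=[ingot,beam]
Tick 3: prefer A, take quill from A; A=[hinge,jar] B=[iron,knob,axle,joint,mesh] C=[ingot,beam,quill]

Answer: A quill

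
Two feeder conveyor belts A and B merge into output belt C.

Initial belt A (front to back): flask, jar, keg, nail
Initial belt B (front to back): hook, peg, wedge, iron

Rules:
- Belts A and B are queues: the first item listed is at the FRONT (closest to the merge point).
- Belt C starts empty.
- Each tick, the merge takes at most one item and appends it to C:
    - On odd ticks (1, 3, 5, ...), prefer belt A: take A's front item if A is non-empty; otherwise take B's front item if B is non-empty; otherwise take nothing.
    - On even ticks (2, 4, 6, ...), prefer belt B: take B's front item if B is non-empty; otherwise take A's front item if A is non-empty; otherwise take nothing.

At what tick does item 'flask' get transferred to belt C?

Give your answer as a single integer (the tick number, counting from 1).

Answer: 1

Derivation:
Tick 1: prefer A, take flask from A; A=[jar,keg,nail] B=[hook,peg,wedge,iron] C=[flask]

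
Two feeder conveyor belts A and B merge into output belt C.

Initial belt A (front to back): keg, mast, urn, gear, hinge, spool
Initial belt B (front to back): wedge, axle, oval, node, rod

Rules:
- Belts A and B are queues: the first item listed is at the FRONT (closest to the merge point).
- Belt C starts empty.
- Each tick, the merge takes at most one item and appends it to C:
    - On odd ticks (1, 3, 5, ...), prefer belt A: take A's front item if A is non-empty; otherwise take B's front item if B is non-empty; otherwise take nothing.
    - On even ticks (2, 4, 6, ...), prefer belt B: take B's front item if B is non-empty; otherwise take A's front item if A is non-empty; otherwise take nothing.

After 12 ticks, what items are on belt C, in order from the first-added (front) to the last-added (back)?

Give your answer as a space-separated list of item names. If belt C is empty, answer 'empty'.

Answer: keg wedge mast axle urn oval gear node hinge rod spool

Derivation:
Tick 1: prefer A, take keg from A; A=[mast,urn,gear,hinge,spool] B=[wedge,axle,oval,node,rod] C=[keg]
Tick 2: prefer B, take wedge from B; A=[mast,urn,gear,hinge,spool] B=[axle,oval,node,rod] C=[keg,wedge]
Tick 3: prefer A, take mast from A; A=[urn,gear,hinge,spool] B=[axle,oval,node,rod] C=[keg,wedge,mast]
Tick 4: prefer B, take axle from B; A=[urn,gear,hinge,spool] B=[oval,node,rod] C=[keg,wedge,mast,axle]
Tick 5: prefer A, take urn from A; A=[gear,hinge,spool] B=[oval,node,rod] C=[keg,wedge,mast,axle,urn]
Tick 6: prefer B, take oval from B; A=[gear,hinge,spool] B=[node,rod] C=[keg,wedge,mast,axle,urn,oval]
Tick 7: prefer A, take gear from A; A=[hinge,spool] B=[node,rod] C=[keg,wedge,mast,axle,urn,oval,gear]
Tick 8: prefer B, take node from B; A=[hinge,spool] B=[rod] C=[keg,wedge,mast,axle,urn,oval,gear,node]
Tick 9: prefer A, take hinge from A; A=[spool] B=[rod] C=[keg,wedge,mast,axle,urn,oval,gear,node,hinge]
Tick 10: prefer B, take rod from B; A=[spool] B=[-] C=[keg,wedge,mast,axle,urn,oval,gear,node,hinge,rod]
Tick 11: prefer A, take spool from A; A=[-] B=[-] C=[keg,wedge,mast,axle,urn,oval,gear,node,hinge,rod,spool]
Tick 12: prefer B, both empty, nothing taken; A=[-] B=[-] C=[keg,wedge,mast,axle,urn,oval,gear,node,hinge,rod,spool]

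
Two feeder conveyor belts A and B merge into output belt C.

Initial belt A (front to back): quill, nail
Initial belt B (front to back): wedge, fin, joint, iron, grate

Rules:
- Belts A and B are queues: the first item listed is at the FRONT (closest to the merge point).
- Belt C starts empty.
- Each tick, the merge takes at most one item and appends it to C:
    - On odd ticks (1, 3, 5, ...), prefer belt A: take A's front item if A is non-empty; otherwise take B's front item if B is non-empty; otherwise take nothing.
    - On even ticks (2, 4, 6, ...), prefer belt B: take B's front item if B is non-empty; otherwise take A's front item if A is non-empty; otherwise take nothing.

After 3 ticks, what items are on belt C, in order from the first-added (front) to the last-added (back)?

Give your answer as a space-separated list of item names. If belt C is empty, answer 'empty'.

Answer: quill wedge nail

Derivation:
Tick 1: prefer A, take quill from A; A=[nail] B=[wedge,fin,joint,iron,grate] C=[quill]
Tick 2: prefer B, take wedge from B; A=[nail] B=[fin,joint,iron,grate] C=[quill,wedge]
Tick 3: prefer A, take nail from A; A=[-] B=[fin,joint,iron,grate] C=[quill,wedge,nail]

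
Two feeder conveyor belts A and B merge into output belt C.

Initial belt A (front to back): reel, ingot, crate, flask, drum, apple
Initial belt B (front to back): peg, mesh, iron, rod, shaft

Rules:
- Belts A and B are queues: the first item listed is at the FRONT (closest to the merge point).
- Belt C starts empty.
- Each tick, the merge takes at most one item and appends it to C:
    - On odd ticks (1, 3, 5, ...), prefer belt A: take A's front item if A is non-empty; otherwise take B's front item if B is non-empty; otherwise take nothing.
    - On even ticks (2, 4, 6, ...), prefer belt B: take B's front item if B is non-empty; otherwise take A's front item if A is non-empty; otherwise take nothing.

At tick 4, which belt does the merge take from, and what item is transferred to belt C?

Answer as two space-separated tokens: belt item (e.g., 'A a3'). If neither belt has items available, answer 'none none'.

Tick 1: prefer A, take reel from A; A=[ingot,crate,flask,drum,apple] B=[peg,mesh,iron,rod,shaft] C=[reel]
Tick 2: prefer B, take peg from B; A=[ingot,crate,flask,drum,apple] B=[mesh,iron,rod,shaft] C=[reel,peg]
Tick 3: prefer A, take ingot from A; A=[crate,flask,drum,apple] B=[mesh,iron,rod,shaft] C=[reel,peg,ingot]
Tick 4: prefer B, take mesh from B; A=[crate,flask,drum,apple] B=[iron,rod,shaft] C=[reel,peg,ingot,mesh]

Answer: B mesh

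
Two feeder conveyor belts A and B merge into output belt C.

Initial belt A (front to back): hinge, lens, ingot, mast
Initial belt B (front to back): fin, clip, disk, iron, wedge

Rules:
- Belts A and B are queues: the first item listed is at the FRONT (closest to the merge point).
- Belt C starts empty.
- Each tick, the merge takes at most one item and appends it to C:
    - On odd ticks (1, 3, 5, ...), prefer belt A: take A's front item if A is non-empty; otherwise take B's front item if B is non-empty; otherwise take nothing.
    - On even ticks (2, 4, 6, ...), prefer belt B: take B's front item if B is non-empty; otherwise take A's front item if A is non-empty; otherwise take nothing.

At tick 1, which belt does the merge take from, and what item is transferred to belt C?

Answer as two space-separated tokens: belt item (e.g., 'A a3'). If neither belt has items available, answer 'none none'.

Answer: A hinge

Derivation:
Tick 1: prefer A, take hinge from A; A=[lens,ingot,mast] B=[fin,clip,disk,iron,wedge] C=[hinge]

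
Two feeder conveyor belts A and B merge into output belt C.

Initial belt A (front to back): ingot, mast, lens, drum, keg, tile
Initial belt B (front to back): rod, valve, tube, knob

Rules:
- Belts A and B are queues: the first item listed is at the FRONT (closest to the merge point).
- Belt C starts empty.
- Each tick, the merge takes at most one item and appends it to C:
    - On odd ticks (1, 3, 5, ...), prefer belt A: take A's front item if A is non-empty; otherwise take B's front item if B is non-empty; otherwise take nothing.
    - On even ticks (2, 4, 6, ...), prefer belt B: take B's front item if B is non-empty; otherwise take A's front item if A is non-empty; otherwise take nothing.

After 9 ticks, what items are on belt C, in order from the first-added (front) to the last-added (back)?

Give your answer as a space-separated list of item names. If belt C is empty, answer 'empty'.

Tick 1: prefer A, take ingot from A; A=[mast,lens,drum,keg,tile] B=[rod,valve,tube,knob] C=[ingot]
Tick 2: prefer B, take rod from B; A=[mast,lens,drum,keg,tile] B=[valve,tube,knob] C=[ingot,rod]
Tick 3: prefer A, take mast from A; A=[lens,drum,keg,tile] B=[valve,tube,knob] C=[ingot,rod,mast]
Tick 4: prefer B, take valve from B; A=[lens,drum,keg,tile] B=[tube,knob] C=[ingot,rod,mast,valve]
Tick 5: prefer A, take lens from A; A=[drum,keg,tile] B=[tube,knob] C=[ingot,rod,mast,valve,lens]
Tick 6: prefer B, take tube from B; A=[drum,keg,tile] B=[knob] C=[ingot,rod,mast,valve,lens,tube]
Tick 7: prefer A, take drum from A; A=[keg,tile] B=[knob] C=[ingot,rod,mast,valve,lens,tube,drum]
Tick 8: prefer B, take knob from B; A=[keg,tile] B=[-] C=[ingot,rod,mast,valve,lens,tube,drum,knob]
Tick 9: prefer A, take keg from A; A=[tile] B=[-] C=[ingot,rod,mast,valve,lens,tube,drum,knob,keg]

Answer: ingot rod mast valve lens tube drum knob keg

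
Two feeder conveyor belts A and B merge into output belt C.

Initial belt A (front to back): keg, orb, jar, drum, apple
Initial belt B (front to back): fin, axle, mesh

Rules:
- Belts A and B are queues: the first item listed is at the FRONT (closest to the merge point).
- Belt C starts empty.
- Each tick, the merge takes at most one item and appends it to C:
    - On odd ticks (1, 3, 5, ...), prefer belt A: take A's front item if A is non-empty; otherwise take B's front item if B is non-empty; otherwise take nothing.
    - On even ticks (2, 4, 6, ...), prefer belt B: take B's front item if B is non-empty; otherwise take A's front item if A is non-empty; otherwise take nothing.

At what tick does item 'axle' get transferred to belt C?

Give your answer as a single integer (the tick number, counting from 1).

Answer: 4

Derivation:
Tick 1: prefer A, take keg from A; A=[orb,jar,drum,apple] B=[fin,axle,mesh] C=[keg]
Tick 2: prefer B, take fin from B; A=[orb,jar,drum,apple] B=[axle,mesh] C=[keg,fin]
Tick 3: prefer A, take orb from A; A=[jar,drum,apple] B=[axle,mesh] C=[keg,fin,orb]
Tick 4: prefer B, take axle from B; A=[jar,drum,apple] B=[mesh] C=[keg,fin,orb,axle]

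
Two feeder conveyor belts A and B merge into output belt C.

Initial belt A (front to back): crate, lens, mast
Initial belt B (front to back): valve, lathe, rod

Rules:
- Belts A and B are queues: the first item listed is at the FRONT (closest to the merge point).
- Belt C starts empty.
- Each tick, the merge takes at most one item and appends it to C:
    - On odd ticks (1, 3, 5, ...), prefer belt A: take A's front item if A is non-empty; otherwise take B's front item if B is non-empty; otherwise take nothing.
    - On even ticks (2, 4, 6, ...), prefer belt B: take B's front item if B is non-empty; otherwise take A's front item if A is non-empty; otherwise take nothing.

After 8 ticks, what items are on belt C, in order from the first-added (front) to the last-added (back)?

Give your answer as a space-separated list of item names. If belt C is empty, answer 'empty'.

Answer: crate valve lens lathe mast rod

Derivation:
Tick 1: prefer A, take crate from A; A=[lens,mast] B=[valve,lathe,rod] C=[crate]
Tick 2: prefer B, take valve from B; A=[lens,mast] B=[lathe,rod] C=[crate,valve]
Tick 3: prefer A, take lens from A; A=[mast] B=[lathe,rod] C=[crate,valve,lens]
Tick 4: prefer B, take lathe from B; A=[mast] B=[rod] C=[crate,valve,lens,lathe]
Tick 5: prefer A, take mast from A; A=[-] B=[rod] C=[crate,valve,lens,lathe,mast]
Tick 6: prefer B, take rod from B; A=[-] B=[-] C=[crate,valve,lens,lathe,mast,rod]
Tick 7: prefer A, both empty, nothing taken; A=[-] B=[-] C=[crate,valve,lens,lathe,mast,rod]
Tick 8: prefer B, both empty, nothing taken; A=[-] B=[-] C=[crate,valve,lens,lathe,mast,rod]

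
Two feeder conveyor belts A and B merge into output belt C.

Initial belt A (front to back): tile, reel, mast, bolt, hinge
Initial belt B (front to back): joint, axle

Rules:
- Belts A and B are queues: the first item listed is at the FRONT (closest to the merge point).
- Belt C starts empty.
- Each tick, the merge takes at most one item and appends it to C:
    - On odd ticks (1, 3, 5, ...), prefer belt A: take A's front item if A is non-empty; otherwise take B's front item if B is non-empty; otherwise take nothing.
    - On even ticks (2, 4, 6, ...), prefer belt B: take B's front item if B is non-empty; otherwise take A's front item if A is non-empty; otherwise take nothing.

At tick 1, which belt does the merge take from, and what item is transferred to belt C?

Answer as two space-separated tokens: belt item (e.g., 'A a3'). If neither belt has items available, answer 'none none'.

Tick 1: prefer A, take tile from A; A=[reel,mast,bolt,hinge] B=[joint,axle] C=[tile]

Answer: A tile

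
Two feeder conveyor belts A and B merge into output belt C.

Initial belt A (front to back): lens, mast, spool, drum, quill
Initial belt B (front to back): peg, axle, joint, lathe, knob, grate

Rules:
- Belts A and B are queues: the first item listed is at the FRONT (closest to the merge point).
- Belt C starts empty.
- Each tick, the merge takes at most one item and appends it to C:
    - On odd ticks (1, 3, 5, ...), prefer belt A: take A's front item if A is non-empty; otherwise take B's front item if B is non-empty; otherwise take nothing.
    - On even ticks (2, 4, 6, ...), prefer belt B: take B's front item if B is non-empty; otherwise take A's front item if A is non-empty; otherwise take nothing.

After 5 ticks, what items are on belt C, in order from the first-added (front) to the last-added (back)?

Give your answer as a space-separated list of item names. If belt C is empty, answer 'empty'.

Answer: lens peg mast axle spool

Derivation:
Tick 1: prefer A, take lens from A; A=[mast,spool,drum,quill] B=[peg,axle,joint,lathe,knob,grate] C=[lens]
Tick 2: prefer B, take peg from B; A=[mast,spool,drum,quill] B=[axle,joint,lathe,knob,grate] C=[lens,peg]
Tick 3: prefer A, take mast from A; A=[spool,drum,quill] B=[axle,joint,lathe,knob,grate] C=[lens,peg,mast]
Tick 4: prefer B, take axle from B; A=[spool,drum,quill] B=[joint,lathe,knob,grate] C=[lens,peg,mast,axle]
Tick 5: prefer A, take spool from A; A=[drum,quill] B=[joint,lathe,knob,grate] C=[lens,peg,mast,axle,spool]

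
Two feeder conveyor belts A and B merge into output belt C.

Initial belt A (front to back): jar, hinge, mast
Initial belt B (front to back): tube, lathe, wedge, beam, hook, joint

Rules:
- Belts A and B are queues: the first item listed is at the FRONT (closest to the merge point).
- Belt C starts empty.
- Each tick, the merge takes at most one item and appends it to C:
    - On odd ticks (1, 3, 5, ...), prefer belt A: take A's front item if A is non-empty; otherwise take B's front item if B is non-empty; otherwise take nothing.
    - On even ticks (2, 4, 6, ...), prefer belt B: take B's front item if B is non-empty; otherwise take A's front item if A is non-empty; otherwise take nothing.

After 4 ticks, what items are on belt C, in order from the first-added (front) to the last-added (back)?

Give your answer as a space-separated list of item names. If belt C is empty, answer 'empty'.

Answer: jar tube hinge lathe

Derivation:
Tick 1: prefer A, take jar from A; A=[hinge,mast] B=[tube,lathe,wedge,beam,hook,joint] C=[jar]
Tick 2: prefer B, take tube from B; A=[hinge,mast] B=[lathe,wedge,beam,hook,joint] C=[jar,tube]
Tick 3: prefer A, take hinge from A; A=[mast] B=[lathe,wedge,beam,hook,joint] C=[jar,tube,hinge]
Tick 4: prefer B, take lathe from B; A=[mast] B=[wedge,beam,hook,joint] C=[jar,tube,hinge,lathe]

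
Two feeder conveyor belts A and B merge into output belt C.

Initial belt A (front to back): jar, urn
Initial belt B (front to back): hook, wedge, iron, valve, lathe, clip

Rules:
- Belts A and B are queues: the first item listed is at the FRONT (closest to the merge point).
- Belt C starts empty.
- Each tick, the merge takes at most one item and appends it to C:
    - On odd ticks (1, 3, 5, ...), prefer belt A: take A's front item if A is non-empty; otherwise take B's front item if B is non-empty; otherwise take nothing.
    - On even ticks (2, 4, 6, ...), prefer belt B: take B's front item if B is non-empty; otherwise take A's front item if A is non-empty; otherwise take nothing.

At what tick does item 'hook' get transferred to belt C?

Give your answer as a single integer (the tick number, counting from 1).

Answer: 2

Derivation:
Tick 1: prefer A, take jar from A; A=[urn] B=[hook,wedge,iron,valve,lathe,clip] C=[jar]
Tick 2: prefer B, take hook from B; A=[urn] B=[wedge,iron,valve,lathe,clip] C=[jar,hook]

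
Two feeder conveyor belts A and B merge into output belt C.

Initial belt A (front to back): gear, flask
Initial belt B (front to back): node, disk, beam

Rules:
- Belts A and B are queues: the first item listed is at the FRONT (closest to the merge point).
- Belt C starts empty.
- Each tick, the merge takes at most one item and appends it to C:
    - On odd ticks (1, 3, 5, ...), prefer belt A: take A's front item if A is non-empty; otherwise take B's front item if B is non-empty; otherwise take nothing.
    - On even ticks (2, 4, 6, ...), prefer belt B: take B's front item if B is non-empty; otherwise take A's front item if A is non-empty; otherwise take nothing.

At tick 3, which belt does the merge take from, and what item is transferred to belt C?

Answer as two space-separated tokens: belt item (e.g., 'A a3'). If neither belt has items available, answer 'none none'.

Tick 1: prefer A, take gear from A; A=[flask] B=[node,disk,beam] C=[gear]
Tick 2: prefer B, take node from B; A=[flask] B=[disk,beam] C=[gear,node]
Tick 3: prefer A, take flask from A; A=[-] B=[disk,beam] C=[gear,node,flask]

Answer: A flask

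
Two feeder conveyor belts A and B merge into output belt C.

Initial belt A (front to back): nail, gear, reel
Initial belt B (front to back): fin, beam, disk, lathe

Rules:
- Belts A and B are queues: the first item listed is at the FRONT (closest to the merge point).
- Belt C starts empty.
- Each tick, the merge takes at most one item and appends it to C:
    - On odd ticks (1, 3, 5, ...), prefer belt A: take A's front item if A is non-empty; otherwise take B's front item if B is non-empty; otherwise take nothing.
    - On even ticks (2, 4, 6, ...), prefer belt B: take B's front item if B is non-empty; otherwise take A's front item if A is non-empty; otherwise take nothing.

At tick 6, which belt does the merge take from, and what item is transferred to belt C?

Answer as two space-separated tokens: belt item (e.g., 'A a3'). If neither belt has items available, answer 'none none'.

Tick 1: prefer A, take nail from A; A=[gear,reel] B=[fin,beam,disk,lathe] C=[nail]
Tick 2: prefer B, take fin from B; A=[gear,reel] B=[beam,disk,lathe] C=[nail,fin]
Tick 3: prefer A, take gear from A; A=[reel] B=[beam,disk,lathe] C=[nail,fin,gear]
Tick 4: prefer B, take beam from B; A=[reel] B=[disk,lathe] C=[nail,fin,gear,beam]
Tick 5: prefer A, take reel from A; A=[-] B=[disk,lathe] C=[nail,fin,gear,beam,reel]
Tick 6: prefer B, take disk from B; A=[-] B=[lathe] C=[nail,fin,gear,beam,reel,disk]

Answer: B disk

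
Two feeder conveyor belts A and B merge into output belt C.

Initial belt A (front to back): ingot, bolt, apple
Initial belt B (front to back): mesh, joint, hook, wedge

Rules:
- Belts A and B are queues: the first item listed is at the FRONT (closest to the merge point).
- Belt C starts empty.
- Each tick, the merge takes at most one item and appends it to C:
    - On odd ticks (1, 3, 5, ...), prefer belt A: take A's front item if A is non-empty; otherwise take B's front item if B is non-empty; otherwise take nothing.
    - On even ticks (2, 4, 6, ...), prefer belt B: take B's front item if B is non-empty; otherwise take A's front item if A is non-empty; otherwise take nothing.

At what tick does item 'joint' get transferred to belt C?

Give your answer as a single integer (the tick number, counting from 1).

Tick 1: prefer A, take ingot from A; A=[bolt,apple] B=[mesh,joint,hook,wedge] C=[ingot]
Tick 2: prefer B, take mesh from B; A=[bolt,apple] B=[joint,hook,wedge] C=[ingot,mesh]
Tick 3: prefer A, take bolt from A; A=[apple] B=[joint,hook,wedge] C=[ingot,mesh,bolt]
Tick 4: prefer B, take joint from B; A=[apple] B=[hook,wedge] C=[ingot,mesh,bolt,joint]

Answer: 4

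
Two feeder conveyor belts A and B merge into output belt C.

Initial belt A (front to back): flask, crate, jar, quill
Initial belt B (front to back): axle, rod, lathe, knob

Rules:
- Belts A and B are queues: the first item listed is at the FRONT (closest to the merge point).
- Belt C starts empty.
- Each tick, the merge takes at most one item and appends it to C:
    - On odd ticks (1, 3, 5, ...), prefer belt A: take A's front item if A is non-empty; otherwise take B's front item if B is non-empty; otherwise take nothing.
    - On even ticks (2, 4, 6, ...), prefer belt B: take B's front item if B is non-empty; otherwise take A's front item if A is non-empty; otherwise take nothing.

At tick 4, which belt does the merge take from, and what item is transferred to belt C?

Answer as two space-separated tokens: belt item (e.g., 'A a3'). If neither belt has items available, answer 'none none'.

Tick 1: prefer A, take flask from A; A=[crate,jar,quill] B=[axle,rod,lathe,knob] C=[flask]
Tick 2: prefer B, take axle from B; A=[crate,jar,quill] B=[rod,lathe,knob] C=[flask,axle]
Tick 3: prefer A, take crate from A; A=[jar,quill] B=[rod,lathe,knob] C=[flask,axle,crate]
Tick 4: prefer B, take rod from B; A=[jar,quill] B=[lathe,knob] C=[flask,axle,crate,rod]

Answer: B rod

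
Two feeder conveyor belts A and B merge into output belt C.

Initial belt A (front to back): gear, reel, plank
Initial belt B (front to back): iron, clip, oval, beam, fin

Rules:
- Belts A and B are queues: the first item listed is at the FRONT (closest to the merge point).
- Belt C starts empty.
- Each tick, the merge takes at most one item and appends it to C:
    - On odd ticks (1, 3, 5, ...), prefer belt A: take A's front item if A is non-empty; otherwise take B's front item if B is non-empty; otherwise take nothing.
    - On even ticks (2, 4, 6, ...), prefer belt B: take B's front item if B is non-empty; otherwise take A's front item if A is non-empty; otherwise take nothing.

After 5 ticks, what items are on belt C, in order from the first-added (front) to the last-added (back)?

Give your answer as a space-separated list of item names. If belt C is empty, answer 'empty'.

Tick 1: prefer A, take gear from A; A=[reel,plank] B=[iron,clip,oval,beam,fin] C=[gear]
Tick 2: prefer B, take iron from B; A=[reel,plank] B=[clip,oval,beam,fin] C=[gear,iron]
Tick 3: prefer A, take reel from A; A=[plank] B=[clip,oval,beam,fin] C=[gear,iron,reel]
Tick 4: prefer B, take clip from B; A=[plank] B=[oval,beam,fin] C=[gear,iron,reel,clip]
Tick 5: prefer A, take plank from A; A=[-] B=[oval,beam,fin] C=[gear,iron,reel,clip,plank]

Answer: gear iron reel clip plank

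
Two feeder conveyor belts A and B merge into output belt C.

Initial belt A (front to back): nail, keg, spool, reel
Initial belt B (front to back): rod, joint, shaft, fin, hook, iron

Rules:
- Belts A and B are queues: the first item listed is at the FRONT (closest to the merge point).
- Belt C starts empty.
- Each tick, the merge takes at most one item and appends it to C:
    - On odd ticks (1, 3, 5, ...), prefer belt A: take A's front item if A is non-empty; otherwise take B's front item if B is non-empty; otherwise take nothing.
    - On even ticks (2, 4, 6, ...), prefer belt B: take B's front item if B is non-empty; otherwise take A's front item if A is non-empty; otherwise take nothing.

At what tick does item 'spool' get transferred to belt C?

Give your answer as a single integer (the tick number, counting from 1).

Tick 1: prefer A, take nail from A; A=[keg,spool,reel] B=[rod,joint,shaft,fin,hook,iron] C=[nail]
Tick 2: prefer B, take rod from B; A=[keg,spool,reel] B=[joint,shaft,fin,hook,iron] C=[nail,rod]
Tick 3: prefer A, take keg from A; A=[spool,reel] B=[joint,shaft,fin,hook,iron] C=[nail,rod,keg]
Tick 4: prefer B, take joint from B; A=[spool,reel] B=[shaft,fin,hook,iron] C=[nail,rod,keg,joint]
Tick 5: prefer A, take spool from A; A=[reel] B=[shaft,fin,hook,iron] C=[nail,rod,keg,joint,spool]

Answer: 5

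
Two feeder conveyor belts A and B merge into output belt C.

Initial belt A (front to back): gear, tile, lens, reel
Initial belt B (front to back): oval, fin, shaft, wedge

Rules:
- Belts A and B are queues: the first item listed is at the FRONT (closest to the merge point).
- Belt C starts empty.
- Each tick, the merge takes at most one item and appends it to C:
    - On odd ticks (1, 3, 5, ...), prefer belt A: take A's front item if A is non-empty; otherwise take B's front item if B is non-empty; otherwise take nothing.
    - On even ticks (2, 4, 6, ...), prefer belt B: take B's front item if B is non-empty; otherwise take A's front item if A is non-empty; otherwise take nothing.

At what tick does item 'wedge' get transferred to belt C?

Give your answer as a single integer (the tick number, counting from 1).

Tick 1: prefer A, take gear from A; A=[tile,lens,reel] B=[oval,fin,shaft,wedge] C=[gear]
Tick 2: prefer B, take oval from B; A=[tile,lens,reel] B=[fin,shaft,wedge] C=[gear,oval]
Tick 3: prefer A, take tile from A; A=[lens,reel] B=[fin,shaft,wedge] C=[gear,oval,tile]
Tick 4: prefer B, take fin from B; A=[lens,reel] B=[shaft,wedge] C=[gear,oval,tile,fin]
Tick 5: prefer A, take lens from A; A=[reel] B=[shaft,wedge] C=[gear,oval,tile,fin,lens]
Tick 6: prefer B, take shaft from B; A=[reel] B=[wedge] C=[gear,oval,tile,fin,lens,shaft]
Tick 7: prefer A, take reel from A; A=[-] B=[wedge] C=[gear,oval,tile,fin,lens,shaft,reel]
Tick 8: prefer B, take wedge from B; A=[-] B=[-] C=[gear,oval,tile,fin,lens,shaft,reel,wedge]

Answer: 8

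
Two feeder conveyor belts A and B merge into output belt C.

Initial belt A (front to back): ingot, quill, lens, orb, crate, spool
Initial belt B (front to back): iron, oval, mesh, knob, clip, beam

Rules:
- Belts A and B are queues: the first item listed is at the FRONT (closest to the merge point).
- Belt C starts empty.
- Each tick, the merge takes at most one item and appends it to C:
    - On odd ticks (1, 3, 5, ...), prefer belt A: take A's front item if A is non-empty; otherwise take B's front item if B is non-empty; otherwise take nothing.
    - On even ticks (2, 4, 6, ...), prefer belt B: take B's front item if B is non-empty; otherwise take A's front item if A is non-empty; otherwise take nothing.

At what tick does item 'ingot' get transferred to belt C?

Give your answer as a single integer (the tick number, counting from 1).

Tick 1: prefer A, take ingot from A; A=[quill,lens,orb,crate,spool] B=[iron,oval,mesh,knob,clip,beam] C=[ingot]

Answer: 1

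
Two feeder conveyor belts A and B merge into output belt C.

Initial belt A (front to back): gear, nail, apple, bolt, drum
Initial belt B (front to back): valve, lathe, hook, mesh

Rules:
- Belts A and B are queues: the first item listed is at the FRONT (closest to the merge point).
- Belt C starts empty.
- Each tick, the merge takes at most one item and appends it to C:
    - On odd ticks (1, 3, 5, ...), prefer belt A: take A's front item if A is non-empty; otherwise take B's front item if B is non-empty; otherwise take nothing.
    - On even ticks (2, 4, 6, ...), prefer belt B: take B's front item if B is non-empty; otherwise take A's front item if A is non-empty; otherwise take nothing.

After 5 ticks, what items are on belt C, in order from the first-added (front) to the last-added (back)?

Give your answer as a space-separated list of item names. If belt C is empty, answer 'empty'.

Tick 1: prefer A, take gear from A; A=[nail,apple,bolt,drum] B=[valve,lathe,hook,mesh] C=[gear]
Tick 2: prefer B, take valve from B; A=[nail,apple,bolt,drum] B=[lathe,hook,mesh] C=[gear,valve]
Tick 3: prefer A, take nail from A; A=[apple,bolt,drum] B=[lathe,hook,mesh] C=[gear,valve,nail]
Tick 4: prefer B, take lathe from B; A=[apple,bolt,drum] B=[hook,mesh] C=[gear,valve,nail,lathe]
Tick 5: prefer A, take apple from A; A=[bolt,drum] B=[hook,mesh] C=[gear,valve,nail,lathe,apple]

Answer: gear valve nail lathe apple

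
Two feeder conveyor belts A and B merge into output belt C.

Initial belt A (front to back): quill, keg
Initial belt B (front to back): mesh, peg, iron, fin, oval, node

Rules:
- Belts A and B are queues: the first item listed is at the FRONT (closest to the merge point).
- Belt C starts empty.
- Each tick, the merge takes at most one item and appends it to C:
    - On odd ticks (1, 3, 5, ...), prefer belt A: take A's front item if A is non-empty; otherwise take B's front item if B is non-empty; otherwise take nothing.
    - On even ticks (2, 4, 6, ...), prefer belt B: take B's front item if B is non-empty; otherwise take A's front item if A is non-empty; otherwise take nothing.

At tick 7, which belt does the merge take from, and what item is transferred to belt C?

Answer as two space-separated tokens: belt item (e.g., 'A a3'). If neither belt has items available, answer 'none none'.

Tick 1: prefer A, take quill from A; A=[keg] B=[mesh,peg,iron,fin,oval,node] C=[quill]
Tick 2: prefer B, take mesh from B; A=[keg] B=[peg,iron,fin,oval,node] C=[quill,mesh]
Tick 3: prefer A, take keg from A; A=[-] B=[peg,iron,fin,oval,node] C=[quill,mesh,keg]
Tick 4: prefer B, take peg from B; A=[-] B=[iron,fin,oval,node] C=[quill,mesh,keg,peg]
Tick 5: prefer A, take iron from B; A=[-] B=[fin,oval,node] C=[quill,mesh,keg,peg,iron]
Tick 6: prefer B, take fin from B; A=[-] B=[oval,node] C=[quill,mesh,keg,peg,iron,fin]
Tick 7: prefer A, take oval from B; A=[-] B=[node] C=[quill,mesh,keg,peg,iron,fin,oval]

Answer: B oval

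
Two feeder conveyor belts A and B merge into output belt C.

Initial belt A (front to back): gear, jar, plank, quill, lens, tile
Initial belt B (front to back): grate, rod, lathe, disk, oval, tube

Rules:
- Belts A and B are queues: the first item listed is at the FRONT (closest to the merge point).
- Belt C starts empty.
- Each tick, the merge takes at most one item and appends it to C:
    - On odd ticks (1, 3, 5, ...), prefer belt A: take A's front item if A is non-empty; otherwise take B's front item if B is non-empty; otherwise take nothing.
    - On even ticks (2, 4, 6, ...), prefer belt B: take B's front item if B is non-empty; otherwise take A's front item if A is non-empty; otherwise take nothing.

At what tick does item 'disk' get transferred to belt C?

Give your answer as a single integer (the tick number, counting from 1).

Answer: 8

Derivation:
Tick 1: prefer A, take gear from A; A=[jar,plank,quill,lens,tile] B=[grate,rod,lathe,disk,oval,tube] C=[gear]
Tick 2: prefer B, take grate from B; A=[jar,plank,quill,lens,tile] B=[rod,lathe,disk,oval,tube] C=[gear,grate]
Tick 3: prefer A, take jar from A; A=[plank,quill,lens,tile] B=[rod,lathe,disk,oval,tube] C=[gear,grate,jar]
Tick 4: prefer B, take rod from B; A=[plank,quill,lens,tile] B=[lathe,disk,oval,tube] C=[gear,grate,jar,rod]
Tick 5: prefer A, take plank from A; A=[quill,lens,tile] B=[lathe,disk,oval,tube] C=[gear,grate,jar,rod,plank]
Tick 6: prefer B, take lathe from B; A=[quill,lens,tile] B=[disk,oval,tube] C=[gear,grate,jar,rod,plank,lathe]
Tick 7: prefer A, take quill from A; A=[lens,tile] B=[disk,oval,tube] C=[gear,grate,jar,rod,plank,lathe,quill]
Tick 8: prefer B, take disk from B; A=[lens,tile] B=[oval,tube] C=[gear,grate,jar,rod,plank,lathe,quill,disk]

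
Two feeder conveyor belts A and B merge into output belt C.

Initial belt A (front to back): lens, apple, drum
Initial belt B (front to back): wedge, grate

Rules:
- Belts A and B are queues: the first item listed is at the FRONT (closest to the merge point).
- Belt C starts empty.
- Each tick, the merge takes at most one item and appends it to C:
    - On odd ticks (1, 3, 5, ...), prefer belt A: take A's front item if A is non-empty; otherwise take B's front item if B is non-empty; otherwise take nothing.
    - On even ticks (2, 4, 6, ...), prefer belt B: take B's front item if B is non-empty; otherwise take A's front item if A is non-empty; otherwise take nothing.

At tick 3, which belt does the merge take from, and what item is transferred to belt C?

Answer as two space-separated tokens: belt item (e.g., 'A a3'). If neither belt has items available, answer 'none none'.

Tick 1: prefer A, take lens from A; A=[apple,drum] B=[wedge,grate] C=[lens]
Tick 2: prefer B, take wedge from B; A=[apple,drum] B=[grate] C=[lens,wedge]
Tick 3: prefer A, take apple from A; A=[drum] B=[grate] C=[lens,wedge,apple]

Answer: A apple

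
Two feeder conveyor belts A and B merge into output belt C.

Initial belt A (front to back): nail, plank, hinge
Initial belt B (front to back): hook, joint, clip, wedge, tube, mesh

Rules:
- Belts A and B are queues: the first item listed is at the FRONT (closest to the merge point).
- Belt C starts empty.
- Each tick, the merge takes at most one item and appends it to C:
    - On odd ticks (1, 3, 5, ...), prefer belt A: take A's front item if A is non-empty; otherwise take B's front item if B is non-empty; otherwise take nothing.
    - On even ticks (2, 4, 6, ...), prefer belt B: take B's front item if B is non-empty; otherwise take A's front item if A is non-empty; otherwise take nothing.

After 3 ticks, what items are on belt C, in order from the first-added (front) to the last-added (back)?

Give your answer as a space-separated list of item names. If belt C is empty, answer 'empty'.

Answer: nail hook plank

Derivation:
Tick 1: prefer A, take nail from A; A=[plank,hinge] B=[hook,joint,clip,wedge,tube,mesh] C=[nail]
Tick 2: prefer B, take hook from B; A=[plank,hinge] B=[joint,clip,wedge,tube,mesh] C=[nail,hook]
Tick 3: prefer A, take plank from A; A=[hinge] B=[joint,clip,wedge,tube,mesh] C=[nail,hook,plank]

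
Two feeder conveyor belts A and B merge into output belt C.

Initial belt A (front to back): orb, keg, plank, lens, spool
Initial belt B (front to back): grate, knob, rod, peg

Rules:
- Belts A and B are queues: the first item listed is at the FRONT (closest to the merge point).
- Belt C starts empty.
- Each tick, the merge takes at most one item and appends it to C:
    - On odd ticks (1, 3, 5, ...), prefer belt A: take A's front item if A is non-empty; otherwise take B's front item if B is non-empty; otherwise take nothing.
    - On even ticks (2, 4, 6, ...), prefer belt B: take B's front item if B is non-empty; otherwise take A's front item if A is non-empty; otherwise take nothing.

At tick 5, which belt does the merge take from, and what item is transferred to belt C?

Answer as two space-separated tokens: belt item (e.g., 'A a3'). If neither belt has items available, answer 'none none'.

Answer: A plank

Derivation:
Tick 1: prefer A, take orb from A; A=[keg,plank,lens,spool] B=[grate,knob,rod,peg] C=[orb]
Tick 2: prefer B, take grate from B; A=[keg,plank,lens,spool] B=[knob,rod,peg] C=[orb,grate]
Tick 3: prefer A, take keg from A; A=[plank,lens,spool] B=[knob,rod,peg] C=[orb,grate,keg]
Tick 4: prefer B, take knob from B; A=[plank,lens,spool] B=[rod,peg] C=[orb,grate,keg,knob]
Tick 5: prefer A, take plank from A; A=[lens,spool] B=[rod,peg] C=[orb,grate,keg,knob,plank]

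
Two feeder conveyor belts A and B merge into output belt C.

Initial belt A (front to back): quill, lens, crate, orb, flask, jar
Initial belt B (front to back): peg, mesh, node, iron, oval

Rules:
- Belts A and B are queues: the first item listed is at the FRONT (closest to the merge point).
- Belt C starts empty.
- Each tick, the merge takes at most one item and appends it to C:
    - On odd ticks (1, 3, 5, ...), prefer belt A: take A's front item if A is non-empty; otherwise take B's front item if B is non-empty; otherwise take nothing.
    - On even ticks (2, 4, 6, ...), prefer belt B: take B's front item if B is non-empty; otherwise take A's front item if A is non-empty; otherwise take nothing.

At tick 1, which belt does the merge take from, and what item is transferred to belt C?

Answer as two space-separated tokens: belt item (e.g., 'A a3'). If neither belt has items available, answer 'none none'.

Answer: A quill

Derivation:
Tick 1: prefer A, take quill from A; A=[lens,crate,orb,flask,jar] B=[peg,mesh,node,iron,oval] C=[quill]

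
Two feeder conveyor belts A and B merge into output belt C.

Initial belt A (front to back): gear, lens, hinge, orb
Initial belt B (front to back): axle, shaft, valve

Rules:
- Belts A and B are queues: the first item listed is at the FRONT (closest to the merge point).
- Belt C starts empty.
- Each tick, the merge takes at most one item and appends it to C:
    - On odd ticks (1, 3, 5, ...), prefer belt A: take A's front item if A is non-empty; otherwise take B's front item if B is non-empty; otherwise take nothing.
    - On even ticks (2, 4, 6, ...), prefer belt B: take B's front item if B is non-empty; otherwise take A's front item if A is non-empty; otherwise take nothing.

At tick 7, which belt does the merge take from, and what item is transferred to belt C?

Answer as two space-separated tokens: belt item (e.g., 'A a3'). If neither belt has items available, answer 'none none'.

Answer: A orb

Derivation:
Tick 1: prefer A, take gear from A; A=[lens,hinge,orb] B=[axle,shaft,valve] C=[gear]
Tick 2: prefer B, take axle from B; A=[lens,hinge,orb] B=[shaft,valve] C=[gear,axle]
Tick 3: prefer A, take lens from A; A=[hinge,orb] B=[shaft,valve] C=[gear,axle,lens]
Tick 4: prefer B, take shaft from B; A=[hinge,orb] B=[valve] C=[gear,axle,lens,shaft]
Tick 5: prefer A, take hinge from A; A=[orb] B=[valve] C=[gear,axle,lens,shaft,hinge]
Tick 6: prefer B, take valve from B; A=[orb] B=[-] C=[gear,axle,lens,shaft,hinge,valve]
Tick 7: prefer A, take orb from A; A=[-] B=[-] C=[gear,axle,lens,shaft,hinge,valve,orb]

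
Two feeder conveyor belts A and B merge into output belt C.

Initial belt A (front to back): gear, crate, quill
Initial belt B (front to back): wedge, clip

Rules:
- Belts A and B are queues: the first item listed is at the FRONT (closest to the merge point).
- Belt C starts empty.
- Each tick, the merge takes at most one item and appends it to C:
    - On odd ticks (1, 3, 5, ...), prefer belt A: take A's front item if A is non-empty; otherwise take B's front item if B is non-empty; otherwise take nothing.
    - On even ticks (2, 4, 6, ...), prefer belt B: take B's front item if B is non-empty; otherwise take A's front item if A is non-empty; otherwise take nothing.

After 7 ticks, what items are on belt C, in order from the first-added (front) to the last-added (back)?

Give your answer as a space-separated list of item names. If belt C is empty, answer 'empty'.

Answer: gear wedge crate clip quill

Derivation:
Tick 1: prefer A, take gear from A; A=[crate,quill] B=[wedge,clip] C=[gear]
Tick 2: prefer B, take wedge from B; A=[crate,quill] B=[clip] C=[gear,wedge]
Tick 3: prefer A, take crate from A; A=[quill] B=[clip] C=[gear,wedge,crate]
Tick 4: prefer B, take clip from B; A=[quill] B=[-] C=[gear,wedge,crate,clip]
Tick 5: prefer A, take quill from A; A=[-] B=[-] C=[gear,wedge,crate,clip,quill]
Tick 6: prefer B, both empty, nothing taken; A=[-] B=[-] C=[gear,wedge,crate,clip,quill]
Tick 7: prefer A, both empty, nothing taken; A=[-] B=[-] C=[gear,wedge,crate,clip,quill]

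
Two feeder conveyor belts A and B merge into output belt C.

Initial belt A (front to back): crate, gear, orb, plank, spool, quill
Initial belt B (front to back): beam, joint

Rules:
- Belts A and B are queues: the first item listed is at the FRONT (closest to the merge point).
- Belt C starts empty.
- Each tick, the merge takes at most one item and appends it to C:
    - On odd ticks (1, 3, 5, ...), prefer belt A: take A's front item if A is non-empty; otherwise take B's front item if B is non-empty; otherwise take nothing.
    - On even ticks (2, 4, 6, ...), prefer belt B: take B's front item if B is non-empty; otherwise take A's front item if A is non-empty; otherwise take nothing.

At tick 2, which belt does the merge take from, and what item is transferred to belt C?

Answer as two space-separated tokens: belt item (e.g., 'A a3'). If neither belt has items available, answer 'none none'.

Answer: B beam

Derivation:
Tick 1: prefer A, take crate from A; A=[gear,orb,plank,spool,quill] B=[beam,joint] C=[crate]
Tick 2: prefer B, take beam from B; A=[gear,orb,plank,spool,quill] B=[joint] C=[crate,beam]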